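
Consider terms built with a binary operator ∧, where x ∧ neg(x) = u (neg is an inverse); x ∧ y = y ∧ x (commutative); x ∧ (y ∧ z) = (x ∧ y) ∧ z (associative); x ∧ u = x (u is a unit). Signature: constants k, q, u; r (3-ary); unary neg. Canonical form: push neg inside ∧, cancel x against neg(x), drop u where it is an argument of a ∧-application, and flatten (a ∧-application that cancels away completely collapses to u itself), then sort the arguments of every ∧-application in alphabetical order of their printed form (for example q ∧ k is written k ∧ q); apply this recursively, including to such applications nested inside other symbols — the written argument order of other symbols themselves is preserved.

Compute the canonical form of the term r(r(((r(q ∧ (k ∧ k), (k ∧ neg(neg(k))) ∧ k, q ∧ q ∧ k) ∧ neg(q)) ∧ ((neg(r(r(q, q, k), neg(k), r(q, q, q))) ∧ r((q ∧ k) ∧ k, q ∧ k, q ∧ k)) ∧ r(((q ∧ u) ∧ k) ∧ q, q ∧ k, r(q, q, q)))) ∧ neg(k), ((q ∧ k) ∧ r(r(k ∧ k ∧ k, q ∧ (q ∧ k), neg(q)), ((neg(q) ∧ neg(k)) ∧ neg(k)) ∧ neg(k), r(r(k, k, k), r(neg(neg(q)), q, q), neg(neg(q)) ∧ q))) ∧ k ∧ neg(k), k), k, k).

Answer: r(r(neg(k) ∧ neg(q) ∧ neg(r(r(q, q, k), neg(k), r(q, q, q))) ∧ r(k ∧ k ∧ q, k ∧ k ∧ k, k ∧ q ∧ q) ∧ r(k ∧ k ∧ q, k ∧ q, k ∧ q) ∧ r(k ∧ q ∧ q, k ∧ q, r(q, q, q)), k ∧ q ∧ r(r(k ∧ k ∧ k, k ∧ q ∧ q, neg(q)), neg(k) ∧ neg(k) ∧ neg(k) ∧ neg(q), r(r(k, k, k), r(q, q, q), q ∧ q)), k), k, k)

Derivation:
Work inside:  ((r(q ∧ (k ∧ k), (k ∧ neg(neg(k))) ∧ k, q ∧ q ∧ k) ∧ neg(q)) ∧ ((neg(r(r(q, q, k), neg(k), r(q, q, q))) ∧ r((q ∧ k) ∧ k, q ∧ k, q ∧ k)) ∧ r(((q ∧ u) ∧ k) ∧ q, q ∧ k, r(q, q, q)))) ∧ neg(k)
Push neg inside:  distribute neg over ∧ and collapse double neg
Collect:  r(k ∧ k ∧ q, k ∧ k ∧ k, k ∧ q ∧ q) ∧ neg(q) ∧ neg(r(r(q, q, k), neg(k), r(q, q, q))) ∧ r(k ∧ k ∧ q, k ∧ q, k ∧ q) ∧ r(k ∧ q ∧ q, k ∧ q, r(q, q, q)) ∧ neg(k)
Sort arguments:  neg(k) ∧ neg(q) ∧ neg(r(r(q, q, k), neg(k), r(q, q, q))) ∧ r(k ∧ k ∧ q, k ∧ k ∧ k, k ∧ q ∧ q) ∧ r(k ∧ k ∧ q, k ∧ q, k ∧ q) ∧ r(k ∧ q ∧ q, k ∧ q, r(q, q, q))
Reassemble:  r(r(neg(k) ∧ neg(q) ∧ neg(r(r(q, q, k), neg(k), r(q, q, q))) ∧ r(k ∧ k ∧ q, k ∧ k ∧ k, k ∧ q ∧ q) ∧ r(k ∧ k ∧ q, k ∧ q, k ∧ q) ∧ r(k ∧ q ∧ q, k ∧ q, r(q, q, q)), k ∧ q ∧ r(r(k ∧ k ∧ k, k ∧ q ∧ q, neg(q)), neg(k) ∧ neg(k) ∧ neg(k) ∧ neg(q), r(r(k, k, k), r(q, q, q), q ∧ q)), k), k, k)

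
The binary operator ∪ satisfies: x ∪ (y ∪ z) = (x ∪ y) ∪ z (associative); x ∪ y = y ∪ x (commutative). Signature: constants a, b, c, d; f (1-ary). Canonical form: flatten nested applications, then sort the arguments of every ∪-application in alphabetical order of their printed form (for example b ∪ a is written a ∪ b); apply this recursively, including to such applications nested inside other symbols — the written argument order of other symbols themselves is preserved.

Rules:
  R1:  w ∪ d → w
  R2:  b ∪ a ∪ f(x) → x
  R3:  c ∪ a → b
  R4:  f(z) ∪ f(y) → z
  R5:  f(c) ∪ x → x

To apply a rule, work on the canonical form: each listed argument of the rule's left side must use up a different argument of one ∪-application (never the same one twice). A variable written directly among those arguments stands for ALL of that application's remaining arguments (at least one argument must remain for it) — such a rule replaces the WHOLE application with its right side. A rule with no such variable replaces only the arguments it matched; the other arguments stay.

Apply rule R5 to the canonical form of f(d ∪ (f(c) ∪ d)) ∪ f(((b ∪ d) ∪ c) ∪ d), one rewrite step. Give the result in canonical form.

Canonical form:  f(b ∪ c ∪ d ∪ d) ∪ f(d ∪ d ∪ f(c))
R5 matches:  uses f(c);  x := d ∪ d
The variable takes the whole remainder — replace the entire application.
Result:  f(b ∪ c ∪ d ∪ d) ∪ f(d ∪ d)

Answer: f(b ∪ c ∪ d ∪ d) ∪ f(d ∪ d)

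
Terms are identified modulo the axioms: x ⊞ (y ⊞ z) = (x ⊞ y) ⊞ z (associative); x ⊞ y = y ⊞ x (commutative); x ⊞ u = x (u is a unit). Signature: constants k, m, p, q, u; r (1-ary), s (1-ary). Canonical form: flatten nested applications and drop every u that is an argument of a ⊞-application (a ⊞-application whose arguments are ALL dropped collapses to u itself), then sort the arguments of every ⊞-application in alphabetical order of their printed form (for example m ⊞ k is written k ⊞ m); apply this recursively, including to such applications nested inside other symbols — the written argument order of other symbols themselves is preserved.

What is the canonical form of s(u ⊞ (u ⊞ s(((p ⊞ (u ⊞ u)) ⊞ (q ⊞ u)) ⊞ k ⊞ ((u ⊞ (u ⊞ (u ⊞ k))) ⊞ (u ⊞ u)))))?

Work inside:  u ⊞ (u ⊞ s(((p ⊞ (u ⊞ u)) ⊞ (q ⊞ u)) ⊞ k ⊞ ((u ⊞ (u ⊞ (u ⊞ k))) ⊞ (u ⊞ u))))
Flatten:  u ⊞ u ⊞ s(((p ⊞ (u ⊞ u)) ⊞ (q ⊞ u)) ⊞ k ⊞ ((u ⊞ (u ⊞ (u ⊞ k))) ⊞ (u ⊞ u)))
Inside:  s(((p ⊞ (u ⊞ u)) ⊞ (q ⊞ u)) ⊞ k ⊞ ((u ⊞ (u ⊞ (u ⊞ k))) ⊞ (u ⊞ u)))  →  s(k ⊞ k ⊞ p ⊞ q)
Drop the unit:  drop u (×2)
Sort:  s(k ⊞ k ⊞ p ⊞ q)
Reassemble:  s(s(k ⊞ k ⊞ p ⊞ q))

Answer: s(s(k ⊞ k ⊞ p ⊞ q))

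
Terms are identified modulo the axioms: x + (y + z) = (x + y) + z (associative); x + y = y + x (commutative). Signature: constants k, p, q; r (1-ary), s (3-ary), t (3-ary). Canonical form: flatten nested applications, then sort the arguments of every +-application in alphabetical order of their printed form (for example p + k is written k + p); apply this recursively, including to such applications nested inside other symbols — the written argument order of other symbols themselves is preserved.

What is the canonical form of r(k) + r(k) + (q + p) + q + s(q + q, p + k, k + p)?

Answer: p + q + q + r(k) + r(k) + s(q + q, k + p, k + p)

Derivation:
Flatten:  r(k) + r(k) + q + p + q + s(q + q, p + k, k + p)
Simplify inside:  s(q + q, p + k, k + p)  →  s(q + q, k + p, k + p)
Order the arguments:  p + q + q + r(k) + r(k) + s(q + q, k + p, k + p)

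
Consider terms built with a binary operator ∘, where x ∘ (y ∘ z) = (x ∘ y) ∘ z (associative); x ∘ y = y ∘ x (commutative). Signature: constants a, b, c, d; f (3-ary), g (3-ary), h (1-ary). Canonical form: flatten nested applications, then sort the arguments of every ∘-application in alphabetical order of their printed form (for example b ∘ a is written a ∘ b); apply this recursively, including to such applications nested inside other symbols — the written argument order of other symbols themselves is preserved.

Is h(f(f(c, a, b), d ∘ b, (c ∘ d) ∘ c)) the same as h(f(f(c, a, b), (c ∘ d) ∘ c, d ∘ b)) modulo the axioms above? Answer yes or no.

Left:  h(f(f(c, a, b), d ∘ b, (c ∘ d) ∘ c))
  Focus inside:  (c ∘ d) ∘ c
  Merge nested applications:  c ∘ d ∘ c
  Order the arguments:  c ∘ c ∘ d
  Rebuild:  h(f(f(c, a, b), b ∘ d, c ∘ c ∘ d))
Right:  h(f(f(c, a, b), (c ∘ d) ∘ c, d ∘ b))
  Focus inside:  (c ∘ d) ∘ c
  Un-nest:  c ∘ d ∘ c
  Order the arguments:  c ∘ c ∘ d
  Reassemble:  h(f(f(c, a, b), c ∘ c ∘ d, b ∘ d))

Answer: no — h(f(f(c, a, b), b ∘ d, c ∘ c ∘ d)) vs h(f(f(c, a, b), c ∘ c ∘ d, b ∘ d))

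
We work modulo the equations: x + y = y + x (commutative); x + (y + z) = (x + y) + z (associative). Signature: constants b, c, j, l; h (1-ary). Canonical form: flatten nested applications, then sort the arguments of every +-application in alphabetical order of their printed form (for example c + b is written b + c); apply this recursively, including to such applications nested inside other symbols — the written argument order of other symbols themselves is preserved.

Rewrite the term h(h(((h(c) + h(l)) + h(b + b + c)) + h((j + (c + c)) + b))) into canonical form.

Answer: h(h(h(b + b + c) + h(b + c + c + j) + h(c) + h(l)))

Derivation:
Work inside:  ((h(c) + h(l)) + h(b + b + c)) + h((j + (c + c)) + b)
Flatten:  h(c) + h(l) + h(b + b + c) + h((j + (c + c)) + b)
Simplify inside:  h((j + (c + c)) + b)  →  h(b + c + c + j)
Order the arguments:  h(b + b + c) + h(b + c + c + j) + h(c) + h(l)
Reassemble:  h(h(h(b + b + c) + h(b + c + c + j) + h(c) + h(l)))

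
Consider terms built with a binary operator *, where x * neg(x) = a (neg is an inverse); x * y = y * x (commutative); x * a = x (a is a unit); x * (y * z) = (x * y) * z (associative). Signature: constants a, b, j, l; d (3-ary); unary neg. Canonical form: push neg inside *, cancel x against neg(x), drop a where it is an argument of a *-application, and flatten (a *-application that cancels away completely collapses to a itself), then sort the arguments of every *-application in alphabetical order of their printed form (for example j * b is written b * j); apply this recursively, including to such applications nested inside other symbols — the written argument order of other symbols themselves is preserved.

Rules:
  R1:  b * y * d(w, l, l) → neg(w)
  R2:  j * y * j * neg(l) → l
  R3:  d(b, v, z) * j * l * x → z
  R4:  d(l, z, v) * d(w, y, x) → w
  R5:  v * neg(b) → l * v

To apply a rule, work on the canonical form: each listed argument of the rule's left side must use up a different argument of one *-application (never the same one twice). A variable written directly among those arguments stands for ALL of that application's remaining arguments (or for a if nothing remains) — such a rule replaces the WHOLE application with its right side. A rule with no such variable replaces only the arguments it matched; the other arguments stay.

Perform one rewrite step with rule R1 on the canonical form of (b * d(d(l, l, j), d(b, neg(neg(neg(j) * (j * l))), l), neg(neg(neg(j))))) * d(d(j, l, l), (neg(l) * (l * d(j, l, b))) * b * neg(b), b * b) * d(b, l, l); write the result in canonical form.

Canonical form:  b * d(b, l, l) * d(d(j, l, l), d(j, l, b), b * b) * d(d(l, l, j), d(b, l, l), neg(j))
R1 matches:  uses b, d(b, l, l);  w := b, y := d(d(j, l, l), d(j, l, b), b * b) * d(d(l, l, j), d(b, l, l), neg(j))
Every leftover argument binds to the variable; the entire application is replaced.
New term:  neg(b)

Answer: neg(b)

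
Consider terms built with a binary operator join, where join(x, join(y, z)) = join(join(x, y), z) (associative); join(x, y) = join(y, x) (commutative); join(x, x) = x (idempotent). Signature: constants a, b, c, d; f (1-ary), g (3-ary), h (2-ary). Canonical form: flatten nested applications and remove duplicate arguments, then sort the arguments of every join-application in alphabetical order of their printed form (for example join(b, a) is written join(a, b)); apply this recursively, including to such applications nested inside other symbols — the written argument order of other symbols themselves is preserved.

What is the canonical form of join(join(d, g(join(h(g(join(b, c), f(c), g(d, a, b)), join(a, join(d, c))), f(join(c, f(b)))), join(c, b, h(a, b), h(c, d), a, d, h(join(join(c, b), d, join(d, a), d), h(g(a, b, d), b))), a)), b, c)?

Un-nest:  join(d, g(join(h(g(join(b, c), f(c), g(d, a, b)), join(a, join(d, c))), f(join(c, f(b)))), join(c, b, h(a, b), h(c, d), a, d, h(join(join(c, b), d, join(d, a), d), h(g(a, b, d), b))), a), b, c)
Simplify inside:  g(join(h(g(join(b, c), f(c), g(d, a, b)), join(a, join(d, c))), f(join(c, f(b)))), join(c, b, h(a, b), h(c, d), a, d, h(join(join(c, b), d, join(d, a), d), h(g(a, b, d), b))), a)  →  g(join(f(join(c, f(b))), h(g(join(b, c), f(c), g(d, a, b)), join(a, c, d))), join(a, b, c, d, h(a, b), h(c, d), h(join(a, b, c, d), h(g(a, b, d), b))), a)
Order the arguments:  join(b, c, d, g(join(f(join(c, f(b))), h(g(join(b, c), f(c), g(d, a, b)), join(a, c, d))), join(a, b, c, d, h(a, b), h(c, d), h(join(a, b, c, d), h(g(a, b, d), b))), a))

Answer: join(b, c, d, g(join(f(join(c, f(b))), h(g(join(b, c), f(c), g(d, a, b)), join(a, c, d))), join(a, b, c, d, h(a, b), h(c, d), h(join(a, b, c, d), h(g(a, b, d), b))), a))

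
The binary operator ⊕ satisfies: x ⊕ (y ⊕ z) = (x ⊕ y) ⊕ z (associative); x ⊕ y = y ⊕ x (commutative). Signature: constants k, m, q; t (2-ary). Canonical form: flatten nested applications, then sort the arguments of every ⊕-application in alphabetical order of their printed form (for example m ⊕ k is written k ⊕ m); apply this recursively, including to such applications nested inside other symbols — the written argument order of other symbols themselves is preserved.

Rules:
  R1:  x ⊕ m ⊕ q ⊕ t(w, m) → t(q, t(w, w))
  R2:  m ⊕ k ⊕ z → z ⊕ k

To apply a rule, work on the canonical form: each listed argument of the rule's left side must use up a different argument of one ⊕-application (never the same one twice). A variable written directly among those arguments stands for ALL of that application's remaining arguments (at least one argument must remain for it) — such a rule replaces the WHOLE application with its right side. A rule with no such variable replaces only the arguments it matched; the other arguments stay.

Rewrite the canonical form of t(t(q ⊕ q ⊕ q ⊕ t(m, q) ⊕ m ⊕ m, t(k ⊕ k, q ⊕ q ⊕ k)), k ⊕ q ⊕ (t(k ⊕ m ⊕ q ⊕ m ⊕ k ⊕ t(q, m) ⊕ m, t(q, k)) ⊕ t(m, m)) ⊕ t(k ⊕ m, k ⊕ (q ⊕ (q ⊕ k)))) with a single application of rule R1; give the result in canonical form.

Canonical form:  t(t(m ⊕ m ⊕ q ⊕ q ⊕ q ⊕ t(m, q), t(k ⊕ k, k ⊕ q ⊕ q)), k ⊕ q ⊕ t(k ⊕ k ⊕ m ⊕ m ⊕ m ⊕ q ⊕ t(q, m), t(q, k)) ⊕ t(k ⊕ m, k ⊕ k ⊕ q ⊕ q) ⊕ t(m, m))
Match R1:  consume m, q, t(q, m);  w := q, x := k ⊕ k ⊕ m ⊕ m
The extension variable absorbs all remaining arguments, so the whole application is rewritten.
Result:  t(t(m ⊕ m ⊕ q ⊕ q ⊕ q ⊕ t(m, q), t(k ⊕ k, k ⊕ q ⊕ q)), k ⊕ q ⊕ t(k ⊕ m, k ⊕ k ⊕ q ⊕ q) ⊕ t(m, m) ⊕ t(t(q, t(q, q)), t(q, k)))

Answer: t(t(m ⊕ m ⊕ q ⊕ q ⊕ q ⊕ t(m, q), t(k ⊕ k, k ⊕ q ⊕ q)), k ⊕ q ⊕ t(k ⊕ m, k ⊕ k ⊕ q ⊕ q) ⊕ t(m, m) ⊕ t(t(q, t(q, q)), t(q, k)))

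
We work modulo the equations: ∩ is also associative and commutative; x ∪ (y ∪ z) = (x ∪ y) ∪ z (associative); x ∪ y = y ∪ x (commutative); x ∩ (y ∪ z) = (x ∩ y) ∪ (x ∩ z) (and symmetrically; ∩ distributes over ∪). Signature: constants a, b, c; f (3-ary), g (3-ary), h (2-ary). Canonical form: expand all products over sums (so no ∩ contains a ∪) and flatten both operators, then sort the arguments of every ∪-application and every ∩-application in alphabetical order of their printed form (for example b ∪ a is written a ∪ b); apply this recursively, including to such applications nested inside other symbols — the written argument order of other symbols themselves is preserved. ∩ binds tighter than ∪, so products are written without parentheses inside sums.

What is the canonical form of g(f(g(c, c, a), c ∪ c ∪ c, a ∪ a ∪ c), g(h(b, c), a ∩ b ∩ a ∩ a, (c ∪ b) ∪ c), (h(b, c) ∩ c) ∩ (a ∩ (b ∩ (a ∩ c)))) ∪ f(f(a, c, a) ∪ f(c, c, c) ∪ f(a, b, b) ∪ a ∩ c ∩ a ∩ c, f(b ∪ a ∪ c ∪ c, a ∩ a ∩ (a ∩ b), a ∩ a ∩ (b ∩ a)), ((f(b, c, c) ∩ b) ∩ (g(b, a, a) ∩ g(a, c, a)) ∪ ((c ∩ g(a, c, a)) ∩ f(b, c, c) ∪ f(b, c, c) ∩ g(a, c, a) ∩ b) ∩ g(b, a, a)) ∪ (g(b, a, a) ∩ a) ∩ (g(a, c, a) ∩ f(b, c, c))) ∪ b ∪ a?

Answer: a ∪ b ∪ f(a ∩ a ∩ c ∩ c ∪ f(a, b, b) ∪ f(a, c, a) ∪ f(c, c, c), f(a ∪ b ∪ c ∪ c, a ∩ a ∩ a ∩ b, a ∩ a ∩ a ∩ b), a ∩ f(b, c, c) ∩ g(a, c, a) ∩ g(b, a, a) ∪ b ∩ f(b, c, c) ∩ g(a, c, a) ∩ g(b, a, a) ∪ b ∩ f(b, c, c) ∩ g(a, c, a) ∩ g(b, a, a) ∪ c ∩ f(b, c, c) ∩ g(a, c, a) ∩ g(b, a, a)) ∪ g(f(g(c, c, a), c ∪ c ∪ c, a ∪ a ∪ c), g(h(b, c), a ∩ a ∩ a ∩ b, b ∪ c ∪ c), a ∩ a ∩ b ∩ c ∩ c ∩ h(b, c))

Derivation:
Expand:  g(f(g(c, c, a), c ∪ c ∪ c, a ∪ a ∪ c), g(h(b, c), a ∩ a ∩ a ∩ b, b ∪ c ∪ c), a ∩ a ∩ b ∩ c ∩ c ∩ h(b, c)) ∪ f(a ∩ a ∩ c ∩ c ∪ f(a, b, b) ∪ f(a, c, a) ∪ f(c, c, c), f(a ∪ b ∪ c ∪ c, a ∩ a ∩ a ∩ b, a ∩ a ∩ a ∩ b), a ∩ f(b, c, c) ∩ g(a, c, a) ∩ g(b, a, a) ∪ b ∩ f(b, c, c) ∩ g(a, c, a) ∩ g(b, a, a) ∪ b ∩ f(b, c, c) ∩ g(a, c, a) ∩ g(b, a, a) ∪ c ∩ f(b, c, c) ∩ g(a, c, a) ∩ g(b, a, a)) ∪ b ∪ a
Sort arguments:  a ∪ b ∪ f(a ∩ a ∩ c ∩ c ∪ f(a, b, b) ∪ f(a, c, a) ∪ f(c, c, c), f(a ∪ b ∪ c ∪ c, a ∩ a ∩ a ∩ b, a ∩ a ∩ a ∩ b), a ∩ f(b, c, c) ∩ g(a, c, a) ∩ g(b, a, a) ∪ b ∩ f(b, c, c) ∩ g(a, c, a) ∩ g(b, a, a) ∪ b ∩ f(b, c, c) ∩ g(a, c, a) ∩ g(b, a, a) ∪ c ∩ f(b, c, c) ∩ g(a, c, a) ∩ g(b, a, a)) ∪ g(f(g(c, c, a), c ∪ c ∪ c, a ∪ a ∪ c), g(h(b, c), a ∩ a ∩ a ∩ b, b ∪ c ∪ c), a ∩ a ∩ b ∩ c ∩ c ∩ h(b, c))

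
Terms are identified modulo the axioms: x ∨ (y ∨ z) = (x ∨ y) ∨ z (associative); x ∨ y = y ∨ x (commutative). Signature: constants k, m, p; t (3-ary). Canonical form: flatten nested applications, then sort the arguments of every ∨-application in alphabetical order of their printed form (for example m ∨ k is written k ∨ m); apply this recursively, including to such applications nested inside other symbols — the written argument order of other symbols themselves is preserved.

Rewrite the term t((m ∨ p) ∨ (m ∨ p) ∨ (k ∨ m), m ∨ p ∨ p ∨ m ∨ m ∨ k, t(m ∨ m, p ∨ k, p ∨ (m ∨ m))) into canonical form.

Work inside:  (m ∨ p) ∨ (m ∨ p) ∨ (k ∨ m)
Flatten:  m ∨ p ∨ m ∨ p ∨ k ∨ m
Sort arguments:  k ∨ m ∨ m ∨ m ∨ p ∨ p
Reassemble:  t(k ∨ m ∨ m ∨ m ∨ p ∨ p, k ∨ m ∨ m ∨ m ∨ p ∨ p, t(m ∨ m, k ∨ p, m ∨ m ∨ p))

Answer: t(k ∨ m ∨ m ∨ m ∨ p ∨ p, k ∨ m ∨ m ∨ m ∨ p ∨ p, t(m ∨ m, k ∨ p, m ∨ m ∨ p))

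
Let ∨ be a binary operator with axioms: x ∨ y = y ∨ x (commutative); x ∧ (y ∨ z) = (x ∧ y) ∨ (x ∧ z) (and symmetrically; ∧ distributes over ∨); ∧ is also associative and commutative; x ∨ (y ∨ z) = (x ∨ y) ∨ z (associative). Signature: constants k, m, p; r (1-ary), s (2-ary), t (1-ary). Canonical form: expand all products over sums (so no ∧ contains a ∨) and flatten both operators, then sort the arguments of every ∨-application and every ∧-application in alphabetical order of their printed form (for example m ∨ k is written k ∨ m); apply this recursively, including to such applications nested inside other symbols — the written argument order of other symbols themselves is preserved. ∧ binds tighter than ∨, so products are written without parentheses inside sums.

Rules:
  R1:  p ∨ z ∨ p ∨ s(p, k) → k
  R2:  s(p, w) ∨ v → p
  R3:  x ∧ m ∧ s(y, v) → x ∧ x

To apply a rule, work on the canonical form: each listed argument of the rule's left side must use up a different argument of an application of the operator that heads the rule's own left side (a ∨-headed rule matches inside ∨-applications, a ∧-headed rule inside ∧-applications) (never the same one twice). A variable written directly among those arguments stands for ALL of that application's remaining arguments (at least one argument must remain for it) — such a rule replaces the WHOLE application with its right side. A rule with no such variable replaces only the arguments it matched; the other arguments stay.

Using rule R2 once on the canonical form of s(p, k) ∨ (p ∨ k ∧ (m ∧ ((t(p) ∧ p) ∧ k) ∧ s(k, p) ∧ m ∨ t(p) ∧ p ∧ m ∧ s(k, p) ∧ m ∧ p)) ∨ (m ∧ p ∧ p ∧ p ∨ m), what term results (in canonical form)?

Canonical form:  k ∧ k ∧ m ∧ m ∧ p ∧ s(k, p) ∧ t(p) ∨ k ∧ m ∧ m ∧ p ∧ p ∧ s(k, p) ∧ t(p) ∨ m ∨ m ∧ p ∧ p ∧ p ∨ p ∨ s(p, k)
Apply R2:  consuming s(p, k);  v := k ∧ k ∧ m ∧ m ∧ p ∧ s(k, p) ∧ t(p) ∨ k ∧ m ∧ m ∧ p ∧ p ∧ s(k, p) ∧ t(p) ∨ m ∨ m ∧ p ∧ p ∧ p ∨ p, w := k
The extension variable absorbs all remaining arguments, so the whole application is rewritten.
Result:  p

Answer: p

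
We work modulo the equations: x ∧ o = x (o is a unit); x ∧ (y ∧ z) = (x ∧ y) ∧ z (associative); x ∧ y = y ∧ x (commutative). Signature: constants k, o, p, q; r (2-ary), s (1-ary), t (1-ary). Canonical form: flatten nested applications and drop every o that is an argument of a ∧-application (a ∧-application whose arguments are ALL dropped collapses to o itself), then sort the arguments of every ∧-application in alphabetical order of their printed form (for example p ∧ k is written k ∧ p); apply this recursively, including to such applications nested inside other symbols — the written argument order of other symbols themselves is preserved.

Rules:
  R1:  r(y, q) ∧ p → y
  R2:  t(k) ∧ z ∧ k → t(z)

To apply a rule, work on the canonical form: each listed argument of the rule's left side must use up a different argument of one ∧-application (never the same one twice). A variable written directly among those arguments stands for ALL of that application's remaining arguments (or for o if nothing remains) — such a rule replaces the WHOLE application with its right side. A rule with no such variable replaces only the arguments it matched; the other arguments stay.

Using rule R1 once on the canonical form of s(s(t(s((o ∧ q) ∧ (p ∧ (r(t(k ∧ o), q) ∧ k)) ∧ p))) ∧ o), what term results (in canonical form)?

Canonical form:  s(s(t(s(k ∧ p ∧ p ∧ q ∧ r(t(k), q)))))
Apply R1:  consuming p, r(t(k), q);  y := t(k)
Result:  s(s(t(s(k ∧ p ∧ q ∧ t(k)))))

Answer: s(s(t(s(k ∧ p ∧ q ∧ t(k)))))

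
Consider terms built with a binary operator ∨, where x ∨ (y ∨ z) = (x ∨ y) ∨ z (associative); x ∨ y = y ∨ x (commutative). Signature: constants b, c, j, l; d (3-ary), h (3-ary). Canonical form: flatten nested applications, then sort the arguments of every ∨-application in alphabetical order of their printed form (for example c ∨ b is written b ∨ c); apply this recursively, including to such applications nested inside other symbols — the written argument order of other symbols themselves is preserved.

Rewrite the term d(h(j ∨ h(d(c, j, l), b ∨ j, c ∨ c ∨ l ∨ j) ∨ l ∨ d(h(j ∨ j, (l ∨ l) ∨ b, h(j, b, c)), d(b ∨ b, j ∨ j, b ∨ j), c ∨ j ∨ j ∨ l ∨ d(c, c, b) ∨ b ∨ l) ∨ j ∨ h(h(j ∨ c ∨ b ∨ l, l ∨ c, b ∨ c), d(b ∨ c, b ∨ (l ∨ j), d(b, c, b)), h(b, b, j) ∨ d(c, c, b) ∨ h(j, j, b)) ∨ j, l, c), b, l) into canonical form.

Descend into:  j ∨ h(d(c, j, l), b ∨ j, c ∨ c ∨ l ∨ j) ∨ l ∨ d(h(j ∨ j, (l ∨ l) ∨ b, h(j, b, c)), d(b ∨ b, j ∨ j, b ∨ j), c ∨ j ∨ j ∨ l ∨ d(c, c, b) ∨ b ∨ l) ∨ j ∨ h(h(j ∨ c ∨ b ∨ l, l ∨ c, b ∨ c), d(b ∨ c, b ∨ (l ∨ j), d(b, c, b)), h(b, b, j) ∨ d(c, c, b) ∨ h(j, j, b)) ∨ j
Simplify inside:  h(d(c, j, l), b ∨ j, c ∨ c ∨ l ∨ j)  →  h(d(c, j, l), b ∨ j, c ∨ c ∨ j ∨ l)
Inside:  d(h(j ∨ j, (l ∨ l) ∨ b, h(j, b, c)), d(b ∨ b, j ∨ j, b ∨ j), c ∨ j ∨ j ∨ l ∨ d(c, c, b) ∨ b ∨ l)  →  d(h(j ∨ j, b ∨ l ∨ l, h(j, b, c)), d(b ∨ b, j ∨ j, b ∨ j), b ∨ c ∨ d(c, c, b) ∨ j ∨ j ∨ l ∨ l)
Inside:  h(h(j ∨ c ∨ b ∨ l, l ∨ c, b ∨ c), d(b ∨ c, b ∨ (l ∨ j), d(b, c, b)), h(b, b, j) ∨ d(c, c, b) ∨ h(j, j, b))  →  h(h(b ∨ c ∨ j ∨ l, c ∨ l, b ∨ c), d(b ∨ c, b ∨ j ∨ l, d(b, c, b)), d(c, c, b) ∨ h(b, b, j) ∨ h(j, j, b))
Sort arguments:  d(h(j ∨ j, b ∨ l ∨ l, h(j, b, c)), d(b ∨ b, j ∨ j, b ∨ j), b ∨ c ∨ d(c, c, b) ∨ j ∨ j ∨ l ∨ l) ∨ h(d(c, j, l), b ∨ j, c ∨ c ∨ j ∨ l) ∨ h(h(b ∨ c ∨ j ∨ l, c ∨ l, b ∨ c), d(b ∨ c, b ∨ j ∨ l, d(b, c, b)), d(c, c, b) ∨ h(b, b, j) ∨ h(j, j, b)) ∨ j ∨ j ∨ j ∨ l
Reassemble:  d(h(d(h(j ∨ j, b ∨ l ∨ l, h(j, b, c)), d(b ∨ b, j ∨ j, b ∨ j), b ∨ c ∨ d(c, c, b) ∨ j ∨ j ∨ l ∨ l) ∨ h(d(c, j, l), b ∨ j, c ∨ c ∨ j ∨ l) ∨ h(h(b ∨ c ∨ j ∨ l, c ∨ l, b ∨ c), d(b ∨ c, b ∨ j ∨ l, d(b, c, b)), d(c, c, b) ∨ h(b, b, j) ∨ h(j, j, b)) ∨ j ∨ j ∨ j ∨ l, l, c), b, l)

Answer: d(h(d(h(j ∨ j, b ∨ l ∨ l, h(j, b, c)), d(b ∨ b, j ∨ j, b ∨ j), b ∨ c ∨ d(c, c, b) ∨ j ∨ j ∨ l ∨ l) ∨ h(d(c, j, l), b ∨ j, c ∨ c ∨ j ∨ l) ∨ h(h(b ∨ c ∨ j ∨ l, c ∨ l, b ∨ c), d(b ∨ c, b ∨ j ∨ l, d(b, c, b)), d(c, c, b) ∨ h(b, b, j) ∨ h(j, j, b)) ∨ j ∨ j ∨ j ∨ l, l, c), b, l)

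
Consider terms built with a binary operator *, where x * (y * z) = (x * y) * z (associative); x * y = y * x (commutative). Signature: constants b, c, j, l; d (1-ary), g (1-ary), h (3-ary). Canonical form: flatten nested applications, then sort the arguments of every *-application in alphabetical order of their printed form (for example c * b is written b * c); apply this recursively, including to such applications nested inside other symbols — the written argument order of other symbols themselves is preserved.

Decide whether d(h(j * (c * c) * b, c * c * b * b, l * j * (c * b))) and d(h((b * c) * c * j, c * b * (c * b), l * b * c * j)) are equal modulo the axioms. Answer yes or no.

Left:  d(h(j * (c * c) * b, c * c * b * b, l * j * (c * b)))
  Work inside:  l * j * (c * b)
  Un-nest:  l * j * c * b
  Order the arguments:  b * c * j * l
  Reassemble:  d(h(b * c * c * j, b * b * c * c, b * c * j * l))
Right:  d(h((b * c) * c * j, c * b * (c * b), l * b * c * j))
  Focus inside:  c * b * (c * b)
  Flatten:  c * b * c * b
  Sort:  b * b * c * c
  Rebuild:  d(h(b * c * c * j, b * b * c * c, b * c * j * l))

Answer: yes — both canonical forms are d(h(b * c * c * j, b * b * c * c, b * c * j * l))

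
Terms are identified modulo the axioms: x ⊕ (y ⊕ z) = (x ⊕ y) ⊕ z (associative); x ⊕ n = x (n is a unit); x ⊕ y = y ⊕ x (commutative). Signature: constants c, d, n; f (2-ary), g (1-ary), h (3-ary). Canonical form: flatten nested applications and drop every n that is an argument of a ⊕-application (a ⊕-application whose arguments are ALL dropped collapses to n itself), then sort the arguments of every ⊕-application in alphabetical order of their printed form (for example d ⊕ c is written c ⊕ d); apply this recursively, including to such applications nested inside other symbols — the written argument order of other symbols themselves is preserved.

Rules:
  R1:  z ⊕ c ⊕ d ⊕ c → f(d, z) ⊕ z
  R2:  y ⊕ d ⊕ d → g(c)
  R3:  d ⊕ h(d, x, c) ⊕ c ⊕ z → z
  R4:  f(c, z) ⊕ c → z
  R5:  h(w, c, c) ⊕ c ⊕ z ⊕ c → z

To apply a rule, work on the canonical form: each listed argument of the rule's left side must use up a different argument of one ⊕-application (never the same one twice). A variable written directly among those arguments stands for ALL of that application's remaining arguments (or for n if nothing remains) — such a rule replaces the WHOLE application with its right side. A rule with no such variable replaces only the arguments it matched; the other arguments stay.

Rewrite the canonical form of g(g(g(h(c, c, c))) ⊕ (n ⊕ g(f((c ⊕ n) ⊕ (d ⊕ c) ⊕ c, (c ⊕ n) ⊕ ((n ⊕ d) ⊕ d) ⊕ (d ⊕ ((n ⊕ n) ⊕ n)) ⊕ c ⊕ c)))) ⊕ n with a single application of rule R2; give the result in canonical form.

Answer: g(g(f(c ⊕ c ⊕ c ⊕ d, g(c))) ⊕ g(g(h(c, c, c))))

Derivation:
Canonical form:  g(g(f(c ⊕ c ⊕ c ⊕ d, c ⊕ c ⊕ c ⊕ d ⊕ d ⊕ d)) ⊕ g(g(h(c, c, c))))
Apply R2:  consuming d, d;  y := c ⊕ c ⊕ c ⊕ d
Every leftover argument binds to the variable; the entire application is replaced.
Giving:  g(g(f(c ⊕ c ⊕ c ⊕ d, g(c))) ⊕ g(g(h(c, c, c))))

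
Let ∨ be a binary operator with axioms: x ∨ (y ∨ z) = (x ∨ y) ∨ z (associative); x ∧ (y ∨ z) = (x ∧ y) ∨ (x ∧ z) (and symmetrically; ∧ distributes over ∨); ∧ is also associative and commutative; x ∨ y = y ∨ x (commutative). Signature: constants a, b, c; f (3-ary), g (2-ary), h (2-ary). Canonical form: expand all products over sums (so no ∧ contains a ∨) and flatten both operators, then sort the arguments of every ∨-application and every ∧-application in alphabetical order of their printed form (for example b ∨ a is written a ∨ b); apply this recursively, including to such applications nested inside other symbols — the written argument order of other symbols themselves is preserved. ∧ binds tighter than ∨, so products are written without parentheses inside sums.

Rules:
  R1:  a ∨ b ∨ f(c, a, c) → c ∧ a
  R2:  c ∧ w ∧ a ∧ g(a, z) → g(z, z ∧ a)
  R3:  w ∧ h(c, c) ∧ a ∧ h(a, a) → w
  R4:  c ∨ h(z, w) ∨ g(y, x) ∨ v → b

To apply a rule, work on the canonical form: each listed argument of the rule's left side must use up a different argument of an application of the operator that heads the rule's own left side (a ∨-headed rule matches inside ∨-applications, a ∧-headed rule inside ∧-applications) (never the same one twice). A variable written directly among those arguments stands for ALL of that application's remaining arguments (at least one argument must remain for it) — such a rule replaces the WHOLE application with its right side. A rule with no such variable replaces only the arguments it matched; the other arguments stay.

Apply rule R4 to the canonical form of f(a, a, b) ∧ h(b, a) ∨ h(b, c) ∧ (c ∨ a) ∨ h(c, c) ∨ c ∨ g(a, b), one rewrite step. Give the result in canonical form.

Answer: b

Derivation:
Canonical form:  a ∧ h(b, c) ∨ c ∨ c ∧ h(b, c) ∨ f(a, a, b) ∧ h(b, a) ∨ g(a, b) ∨ h(c, c)
R4 matches:  uses c, g(a, b), h(c, c);  v := a ∧ h(b, c) ∨ c ∧ h(b, c) ∨ f(a, a, b) ∧ h(b, a), w := c, x := b, y := a, z := c
The extension variable absorbs all remaining arguments, so the whole application is rewritten.
New term:  b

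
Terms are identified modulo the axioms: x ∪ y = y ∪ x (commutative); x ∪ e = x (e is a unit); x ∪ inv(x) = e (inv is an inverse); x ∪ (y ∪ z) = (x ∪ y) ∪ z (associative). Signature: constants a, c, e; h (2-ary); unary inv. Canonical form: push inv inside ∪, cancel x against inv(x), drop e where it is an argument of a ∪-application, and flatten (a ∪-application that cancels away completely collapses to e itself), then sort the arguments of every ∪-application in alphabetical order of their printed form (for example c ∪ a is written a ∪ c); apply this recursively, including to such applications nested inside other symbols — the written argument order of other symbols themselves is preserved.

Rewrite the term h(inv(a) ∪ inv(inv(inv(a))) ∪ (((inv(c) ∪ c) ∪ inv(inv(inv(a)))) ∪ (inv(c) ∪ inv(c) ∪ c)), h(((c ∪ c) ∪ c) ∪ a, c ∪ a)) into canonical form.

Focus inside:  inv(a) ∪ inv(inv(inv(a))) ∪ (((inv(c) ∪ c) ∪ inv(inv(inv(a)))) ∪ (inv(c) ∪ inv(c) ∪ c))
Push inv inside:  distribute inv over ∪ and collapse double inv
Collect:  inv(a) ∪ inv(a) ∪ inv(a) ∪ inv(c)
Rebuild:  h(inv(a) ∪ inv(a) ∪ inv(a) ∪ inv(c), h(a ∪ c ∪ c ∪ c, a ∪ c))

Answer: h(inv(a) ∪ inv(a) ∪ inv(a) ∪ inv(c), h(a ∪ c ∪ c ∪ c, a ∪ c))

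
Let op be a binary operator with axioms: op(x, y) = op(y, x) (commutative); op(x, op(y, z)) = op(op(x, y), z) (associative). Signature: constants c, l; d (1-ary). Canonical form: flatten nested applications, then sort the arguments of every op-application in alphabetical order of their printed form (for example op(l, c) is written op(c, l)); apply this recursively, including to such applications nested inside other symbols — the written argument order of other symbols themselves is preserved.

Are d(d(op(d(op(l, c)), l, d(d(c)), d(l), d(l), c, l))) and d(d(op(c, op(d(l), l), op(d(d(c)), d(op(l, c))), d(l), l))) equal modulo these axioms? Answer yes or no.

Answer: yes — both canonical forms are d(d(op(c, d(d(c)), d(l), d(l), d(op(c, l)), l, l)))

Derivation:
Left:  d(d(op(d(op(l, c)), l, d(d(c)), d(l), d(l), c, l)))
  Work inside:  op(d(op(l, c)), l, d(d(c)), d(l), d(l), c, l)
  Inside:  d(op(l, c))  →  d(op(c, l))
  Order the arguments:  op(c, d(d(c)), d(l), d(l), d(op(c, l)), l, l)
  Put back:  d(d(op(c, d(d(c)), d(l), d(l), d(op(c, l)), l, l)))
Right:  d(d(op(c, op(d(l), l), op(d(d(c)), d(op(l, c))), d(l), l)))
  Focus inside:  op(c, op(d(l), l), op(d(d(c)), d(op(l, c))), d(l), l)
  Merge nested applications:  op(c, d(l), l, d(d(c)), d(op(l, c)), d(l), l)
  Inside:  d(op(l, c))  →  d(op(c, l))
  Sort:  op(c, d(d(c)), d(l), d(l), d(op(c, l)), l, l)
  Reassemble:  d(d(op(c, d(d(c)), d(l), d(l), d(op(c, l)), l, l)))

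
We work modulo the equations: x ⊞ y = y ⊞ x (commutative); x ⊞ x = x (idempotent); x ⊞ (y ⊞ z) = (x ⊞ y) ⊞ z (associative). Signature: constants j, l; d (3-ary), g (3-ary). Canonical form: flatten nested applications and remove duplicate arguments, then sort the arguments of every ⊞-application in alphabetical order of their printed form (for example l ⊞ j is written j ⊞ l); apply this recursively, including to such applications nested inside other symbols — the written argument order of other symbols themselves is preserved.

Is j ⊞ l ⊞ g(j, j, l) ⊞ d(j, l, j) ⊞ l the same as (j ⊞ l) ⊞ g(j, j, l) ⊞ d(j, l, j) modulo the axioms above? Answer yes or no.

Left:  j ⊞ l ⊞ g(j, j, l) ⊞ d(j, l, j) ⊞ l
  Idempotence:  drop duplicate l
  Sort arguments:  d(j, l, j) ⊞ g(j, j, l) ⊞ j ⊞ l
Right:  (j ⊞ l) ⊞ g(j, j, l) ⊞ d(j, l, j)
  Un-nest:  j ⊞ l ⊞ g(j, j, l) ⊞ d(j, l, j)
  Order the arguments:  d(j, l, j) ⊞ g(j, j, l) ⊞ j ⊞ l

Answer: yes — both canonical forms are d(j, l, j) ⊞ g(j, j, l) ⊞ j ⊞ l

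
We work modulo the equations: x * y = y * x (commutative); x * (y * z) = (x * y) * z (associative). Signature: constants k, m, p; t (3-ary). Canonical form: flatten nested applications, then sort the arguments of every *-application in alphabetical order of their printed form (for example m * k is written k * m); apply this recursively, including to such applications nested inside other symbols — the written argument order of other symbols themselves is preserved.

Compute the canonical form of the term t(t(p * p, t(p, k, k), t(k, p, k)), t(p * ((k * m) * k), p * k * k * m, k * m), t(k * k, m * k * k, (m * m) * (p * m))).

Focus inside:  (m * m) * (p * m)
Un-nest:  m * m * p * m
Sort:  m * m * m * p
Rebuild:  t(t(p * p, t(p, k, k), t(k, p, k)), t(k * k * m * p, k * k * m * p, k * m), t(k * k, k * k * m, m * m * m * p))

Answer: t(t(p * p, t(p, k, k), t(k, p, k)), t(k * k * m * p, k * k * m * p, k * m), t(k * k, k * k * m, m * m * m * p))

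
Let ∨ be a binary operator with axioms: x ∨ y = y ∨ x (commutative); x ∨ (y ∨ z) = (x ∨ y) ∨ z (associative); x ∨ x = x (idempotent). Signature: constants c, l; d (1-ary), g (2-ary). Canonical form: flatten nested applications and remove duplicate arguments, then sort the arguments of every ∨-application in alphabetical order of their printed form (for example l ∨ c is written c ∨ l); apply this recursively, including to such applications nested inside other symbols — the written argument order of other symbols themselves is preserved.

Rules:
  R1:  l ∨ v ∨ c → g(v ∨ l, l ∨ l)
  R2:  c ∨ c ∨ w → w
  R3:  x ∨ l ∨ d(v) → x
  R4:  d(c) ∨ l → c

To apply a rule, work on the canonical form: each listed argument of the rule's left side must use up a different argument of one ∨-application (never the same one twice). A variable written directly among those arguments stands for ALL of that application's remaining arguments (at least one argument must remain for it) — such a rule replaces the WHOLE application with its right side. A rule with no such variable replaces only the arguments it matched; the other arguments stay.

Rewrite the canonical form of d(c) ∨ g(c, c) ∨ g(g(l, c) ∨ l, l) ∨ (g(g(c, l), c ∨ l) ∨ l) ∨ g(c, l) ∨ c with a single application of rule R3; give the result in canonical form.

Answer: c ∨ g(c, c) ∨ g(c, l) ∨ g(g(c, l), c ∨ l) ∨ g(g(l, c) ∨ l, l)

Derivation:
Canonical form:  c ∨ d(c) ∨ g(c, c) ∨ g(c, l) ∨ g(g(c, l), c ∨ l) ∨ g(g(l, c) ∨ l, l) ∨ l
Apply R3:  consuming d(c), l;  v := c, x := c ∨ g(c, c) ∨ g(c, l) ∨ g(g(c, l), c ∨ l) ∨ g(g(l, c) ∨ l, l)
The extension variable absorbs all remaining arguments, so the whole application is rewritten.
New term:  c ∨ g(c, c) ∨ g(c, l) ∨ g(g(c, l), c ∨ l) ∨ g(g(l, c) ∨ l, l)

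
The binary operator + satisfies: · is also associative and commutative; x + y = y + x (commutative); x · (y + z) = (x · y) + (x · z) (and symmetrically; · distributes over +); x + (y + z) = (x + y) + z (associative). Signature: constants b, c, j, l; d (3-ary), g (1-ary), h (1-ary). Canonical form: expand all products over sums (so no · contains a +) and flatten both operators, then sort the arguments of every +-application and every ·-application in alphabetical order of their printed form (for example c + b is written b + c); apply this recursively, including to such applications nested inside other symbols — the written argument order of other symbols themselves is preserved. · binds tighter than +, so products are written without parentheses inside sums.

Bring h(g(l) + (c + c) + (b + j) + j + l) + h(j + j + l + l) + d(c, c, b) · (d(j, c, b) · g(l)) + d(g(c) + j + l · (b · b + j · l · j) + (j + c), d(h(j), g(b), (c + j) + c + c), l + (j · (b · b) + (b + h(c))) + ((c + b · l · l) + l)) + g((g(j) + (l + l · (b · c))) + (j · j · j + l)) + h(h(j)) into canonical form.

Expand:  h(b + c + c + g(l) + j + j + l) + h(j + j + l + l) + d(c, c, b) · d(j, c, b) · g(l) + d(b · b · l + c + g(c) + j + j + j · j · l · l, d(h(j), g(b), c + c + c + j), b + b · b · j + b · l · l + c + h(c) + l + l) + g(b · c · l + g(j) + j · j · j + l + l) + h(h(j))
Sort arguments:  d(b · b · l + c + g(c) + j + j + j · j · l · l, d(h(j), g(b), c + c + c + j), b + b · b · j + b · l · l + c + h(c) + l + l) + d(c, c, b) · d(j, c, b) · g(l) + g(b · c · l + g(j) + j · j · j + l + l) + h(b + c + c + g(l) + j + j + l) + h(h(j)) + h(j + j + l + l)

Answer: d(b · b · l + c + g(c) + j + j + j · j · l · l, d(h(j), g(b), c + c + c + j), b + b · b · j + b · l · l + c + h(c) + l + l) + d(c, c, b) · d(j, c, b) · g(l) + g(b · c · l + g(j) + j · j · j + l + l) + h(b + c + c + g(l) + j + j + l) + h(h(j)) + h(j + j + l + l)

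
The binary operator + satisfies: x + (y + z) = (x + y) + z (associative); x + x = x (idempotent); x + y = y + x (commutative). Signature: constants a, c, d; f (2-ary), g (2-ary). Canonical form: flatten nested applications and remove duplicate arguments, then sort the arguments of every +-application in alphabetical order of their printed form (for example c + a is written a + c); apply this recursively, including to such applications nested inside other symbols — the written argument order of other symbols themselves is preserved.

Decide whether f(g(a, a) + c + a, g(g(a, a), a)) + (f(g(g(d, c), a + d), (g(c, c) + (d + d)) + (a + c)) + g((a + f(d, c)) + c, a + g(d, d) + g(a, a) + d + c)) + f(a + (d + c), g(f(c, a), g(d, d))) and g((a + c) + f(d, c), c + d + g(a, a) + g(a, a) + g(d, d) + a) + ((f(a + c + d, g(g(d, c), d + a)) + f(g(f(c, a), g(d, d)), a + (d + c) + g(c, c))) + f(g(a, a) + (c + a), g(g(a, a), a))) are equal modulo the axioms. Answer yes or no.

Answer: no — f(a + c + d, g(f(c, a), g(d, d))) + f(a + c + g(a, a), g(g(a, a), a)) + f(g(g(d, c), a + d), a + c + d + g(c, c)) + g(a + c + f(d, c), a + c + d + g(a, a) + g(d, d)) vs f(a + c + d, g(g(d, c), a + d)) + f(a + c + g(a, a), g(g(a, a), a)) + f(g(f(c, a), g(d, d)), a + c + d + g(c, c)) + g(a + c + f(d, c), a + c + d + g(a, a) + g(d, d))

Derivation:
Left:  f(g(a, a) + c + a, g(g(a, a), a)) + (f(g(g(d, c), a + d), (g(c, c) + (d + d)) + (a + c)) + g((a + f(d, c)) + c, a + g(d, d) + g(a, a) + d + c)) + f(a + (d + c), g(f(c, a), g(d, d)))
  Flatten:  f(g(a, a) + c + a, g(g(a, a), a)) + f(g(g(d, c), a + d), (g(c, c) + (d + d)) + (a + c)) + g((a + f(d, c)) + c, a + g(d, d) + g(a, a) + d + c) + f(a + (d + c), g(f(c, a), g(d, d)))
  Simplify inside:  f(g(a, a) + c + a, g(g(a, a), a))  →  f(a + c + g(a, a), g(g(a, a), a))
  Inside:  f(g(g(d, c), a + d), (g(c, c) + (d + d)) + (a + c))  →  f(g(g(d, c), a + d), a + c + d + g(c, c))
  Simplify inside:  g((a + f(d, c)) + c, a + g(d, d) + g(a, a) + d + c)  →  g(a + c + f(d, c), a + c + d + g(a, a) + g(d, d))
  Order the arguments:  f(a + c + d, g(f(c, a), g(d, d))) + f(a + c + g(a, a), g(g(a, a), a)) + f(g(g(d, c), a + d), a + c + d + g(c, c)) + g(a + c + f(d, c), a + c + d + g(a, a) + g(d, d))
Right:  g((a + c) + f(d, c), c + d + g(a, a) + g(a, a) + g(d, d) + a) + ((f(a + c + d, g(g(d, c), d + a)) + f(g(f(c, a), g(d, d)), a + (d + c) + g(c, c))) + f(g(a, a) + (c + a), g(g(a, a), a)))
  Merge nested applications:  g((a + c) + f(d, c), c + d + g(a, a) + g(a, a) + g(d, d) + a) + f(a + c + d, g(g(d, c), d + a)) + f(g(f(c, a), g(d, d)), a + (d + c) + g(c, c)) + f(g(a, a) + (c + a), g(g(a, a), a))
  Inside:  g((a + c) + f(d, c), c + d + g(a, a) + g(a, a) + g(d, d) + a)  →  g(a + c + f(d, c), a + c + d + g(a, a) + g(d, d))
  Canonicalize subterm:  f(a + c + d, g(g(d, c), d + a))  →  f(a + c + d, g(g(d, c), a + d))
  Simplify inside:  f(g(f(c, a), g(d, d)), a + (d + c) + g(c, c))  →  f(g(f(c, a), g(d, d)), a + c + d + g(c, c))
  Sort:  f(a + c + d, g(g(d, c), a + d)) + f(a + c + g(a, a), g(g(a, a), a)) + f(g(f(c, a), g(d, d)), a + c + d + g(c, c)) + g(a + c + f(d, c), a + c + d + g(a, a) + g(d, d))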